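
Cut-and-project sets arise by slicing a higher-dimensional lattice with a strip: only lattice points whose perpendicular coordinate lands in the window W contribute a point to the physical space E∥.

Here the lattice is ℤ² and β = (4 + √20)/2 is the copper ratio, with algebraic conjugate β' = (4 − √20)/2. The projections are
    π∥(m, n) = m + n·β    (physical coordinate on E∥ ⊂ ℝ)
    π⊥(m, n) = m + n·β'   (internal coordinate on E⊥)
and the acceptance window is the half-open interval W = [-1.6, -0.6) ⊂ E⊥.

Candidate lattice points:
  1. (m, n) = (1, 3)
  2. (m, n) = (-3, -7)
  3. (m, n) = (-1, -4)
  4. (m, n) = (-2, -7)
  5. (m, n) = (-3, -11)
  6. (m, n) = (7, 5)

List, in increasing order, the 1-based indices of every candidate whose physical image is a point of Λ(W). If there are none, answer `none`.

β' = (4−√20)/2 ≈ -0.2361.
candidate 1: (m,n)=(1,3) → π∥ = 1+3·β ≈ 13.7082, π⊥ = 1+3·β' ≈ 0.2918 ∉ [-1.6, -0.6) ⇒ out
candidate 2: (m,n)=(-3,-7) → π∥ = -3-7·β ≈ -32.6525, π⊥ = -3-7·β' ≈ -1.3475 ∈ [-1.6, -0.6) ⇒ IN Λ
candidate 3: (m,n)=(-1,-4) → π∥ = -1-4·β ≈ -17.9443, π⊥ = -1-4·β' ≈ -0.0557 ∉ [-1.6, -0.6) ⇒ out
candidate 4: (m,n)=(-2,-7) → π∥ = -2-7·β ≈ -31.6525, π⊥ = -2-7·β' ≈ -0.3475 ∉ [-1.6, -0.6) ⇒ out
candidate 5: (m,n)=(-3,-11) → π∥ = -3-11·β ≈ -49.5967, π⊥ = -3-11·β' ≈ -0.4033 ∉ [-1.6, -0.6) ⇒ out
candidate 6: (m,n)=(7,5) → π∥ = 7+5·β ≈ 28.1803, π⊥ = 7+5·β' ≈ 5.8197 ∉ [-1.6, -0.6) ⇒ out

2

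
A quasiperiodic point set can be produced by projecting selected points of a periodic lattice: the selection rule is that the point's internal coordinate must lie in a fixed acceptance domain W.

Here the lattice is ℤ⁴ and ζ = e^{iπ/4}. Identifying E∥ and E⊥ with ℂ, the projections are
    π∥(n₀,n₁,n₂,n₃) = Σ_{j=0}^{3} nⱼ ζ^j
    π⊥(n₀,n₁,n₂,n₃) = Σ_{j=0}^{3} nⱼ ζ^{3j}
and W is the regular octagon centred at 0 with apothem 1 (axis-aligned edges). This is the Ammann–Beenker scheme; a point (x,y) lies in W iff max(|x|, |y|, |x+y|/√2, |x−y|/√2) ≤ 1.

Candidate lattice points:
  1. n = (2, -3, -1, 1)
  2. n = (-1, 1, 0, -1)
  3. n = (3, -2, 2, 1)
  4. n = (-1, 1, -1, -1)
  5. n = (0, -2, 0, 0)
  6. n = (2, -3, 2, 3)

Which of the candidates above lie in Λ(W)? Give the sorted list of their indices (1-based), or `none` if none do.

π⊥(n) = n₀ + n₁ζ³ + n₂ζ⁶ + n₃ζ⁹ where ζ = e^{iπ/4}.
#1 (2, -3, -1, 1): internal (4.82843, -0.41421); octagon support 4.82843 vs apothem 1 → ∉ W
#2 (-1, 1, 0, -1): internal (-2.41421, 0.00000); octagon support 2.41421 vs apothem 1 → ∉ W
#3 (3, -2, 2, 1): internal (5.12132, -2.70711); octagon support 5.53553 vs apothem 1 → ∉ W
#4 (-1, 1, -1, -1): internal (-2.41421, 1.00000); octagon support 2.41421 vs apothem 1 → ∉ W
#5 (0, -2, 0, 0): internal (1.41421, -1.41421); octagon support 2.00000 vs apothem 1 → ∉ W
#6 (2, -3, 2, 3): internal (6.24264, -2.00000); octagon support 6.24264 vs apothem 1 → ∉ W

none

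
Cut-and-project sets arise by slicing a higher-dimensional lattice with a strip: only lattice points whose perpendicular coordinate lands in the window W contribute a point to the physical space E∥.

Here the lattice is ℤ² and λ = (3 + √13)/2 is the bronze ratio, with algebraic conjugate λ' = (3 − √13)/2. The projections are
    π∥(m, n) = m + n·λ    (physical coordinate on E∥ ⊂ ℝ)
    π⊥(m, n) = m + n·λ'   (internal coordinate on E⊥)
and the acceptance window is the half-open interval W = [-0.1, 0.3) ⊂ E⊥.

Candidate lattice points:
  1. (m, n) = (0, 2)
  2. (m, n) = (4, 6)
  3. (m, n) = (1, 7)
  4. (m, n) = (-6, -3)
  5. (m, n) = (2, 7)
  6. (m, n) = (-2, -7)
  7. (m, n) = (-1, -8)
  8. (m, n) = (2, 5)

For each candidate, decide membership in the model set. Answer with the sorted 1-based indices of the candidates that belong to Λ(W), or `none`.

6

Compute λ' = (3−√13)/2 = -0.3028, so π⊥(m,n) = m -0.3028·n.
#1 (0,2): internal coord 0 + (2)·λ' = -0.6056; -0.6056 ∉ [-0.1, 0.3) → out
#2 (4,6): internal coord 4 + (6)·λ' = +2.1833; +2.1833 ∉ [-0.1, 0.3) → out
#3 (1,7): internal coord 1 + (7)·λ' = -1.1194; -1.1194 ∉ [-0.1, 0.3) → out
#4 (-6,-3): internal coord -6 + (-3)·λ' = -5.0917; -5.0917 ∉ [-0.1, 0.3) → out
#5 (2,7): internal coord 2 + (7)·λ' = -0.1194; -0.1194 ∉ [-0.1, 0.3) → out
#6 (-2,-7): internal coord -2 + (-7)·λ' = +0.1194; +0.1194 ∈ [-0.1, 0.3) → IN Λ
#7 (-1,-8): internal coord -1 + (-8)·λ' = +1.4222; +1.4222 ∉ [-0.1, 0.3) → out
#8 (2,5): internal coord 2 + (5)·λ' = +0.4861; +0.4861 ∉ [-0.1, 0.3) → out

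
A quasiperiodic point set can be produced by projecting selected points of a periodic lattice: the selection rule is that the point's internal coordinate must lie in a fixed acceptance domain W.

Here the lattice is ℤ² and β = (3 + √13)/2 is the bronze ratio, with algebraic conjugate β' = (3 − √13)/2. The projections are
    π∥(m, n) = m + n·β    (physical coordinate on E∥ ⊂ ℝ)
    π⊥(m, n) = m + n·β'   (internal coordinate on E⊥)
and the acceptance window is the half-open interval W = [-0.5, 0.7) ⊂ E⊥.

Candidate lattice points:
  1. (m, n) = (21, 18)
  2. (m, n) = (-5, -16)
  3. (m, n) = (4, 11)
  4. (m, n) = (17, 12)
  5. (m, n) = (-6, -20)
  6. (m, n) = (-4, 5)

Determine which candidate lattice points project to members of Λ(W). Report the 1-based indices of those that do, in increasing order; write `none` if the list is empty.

2, 3, 5

Numerically β ≈ 3.3028 and β' = −1/β ≈ -0.3028.
#1 (21,18): internal coord 21 + (18)·β' = +15.5500; +15.5500 ∉ [-0.5, 0.7) → out
#2 (-5,-16): internal coord -5 + (-16)·β' = -0.1556; -0.1556 ∈ [-0.5, 0.7) → IN Λ
#3 (4,11): internal coord 4 + (11)·β' = +0.6695; +0.6695 ∈ [-0.5, 0.7) → IN Λ
#4 (17,12): internal coord 17 + (12)·β' = +13.3667; +13.3667 ∉ [-0.5, 0.7) → out
#5 (-6,-20): internal coord -6 + (-20)·β' = +0.0555; +0.0555 ∈ [-0.5, 0.7) → IN Λ
#6 (-4,5): internal coord -4 + (5)·β' = -5.5139; -5.5139 ∉ [-0.5, 0.7) → out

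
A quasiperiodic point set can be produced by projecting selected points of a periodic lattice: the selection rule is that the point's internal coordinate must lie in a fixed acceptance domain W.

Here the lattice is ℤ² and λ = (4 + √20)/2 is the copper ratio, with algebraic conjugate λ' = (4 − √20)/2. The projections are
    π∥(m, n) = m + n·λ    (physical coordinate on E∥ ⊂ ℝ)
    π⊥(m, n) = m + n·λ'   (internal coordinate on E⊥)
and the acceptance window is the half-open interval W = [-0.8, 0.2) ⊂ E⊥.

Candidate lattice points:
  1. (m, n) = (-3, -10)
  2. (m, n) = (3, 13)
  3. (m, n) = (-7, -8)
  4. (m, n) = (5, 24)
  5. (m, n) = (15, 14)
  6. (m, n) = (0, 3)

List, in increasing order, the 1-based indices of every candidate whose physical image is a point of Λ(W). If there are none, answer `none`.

1, 2, 4, 6

λ' = (4−√20)/2 ≈ -0.2361.
#1 (-3,-10): internal coord -3 + (-10)·λ' = -0.6393; -0.6393 ∈ [-0.8, 0.2) → IN Λ
#2 (3,13): internal coord 3 + (13)·λ' = -0.0689; -0.0689 ∈ [-0.8, 0.2) → IN Λ
#3 (-7,-8): internal coord -7 + (-8)·λ' = -5.1115; -5.1115 ∉ [-0.8, 0.2) → out
#4 (5,24): internal coord 5 + (24)·λ' = -0.6656; -0.6656 ∈ [-0.8, 0.2) → IN Λ
#5 (15,14): internal coord 15 + (14)·λ' = +11.6950; +11.6950 ∉ [-0.8, 0.2) → out
#6 (0,3): internal coord 0 + (3)·λ' = -0.7082; -0.7082 ∈ [-0.8, 0.2) → IN Λ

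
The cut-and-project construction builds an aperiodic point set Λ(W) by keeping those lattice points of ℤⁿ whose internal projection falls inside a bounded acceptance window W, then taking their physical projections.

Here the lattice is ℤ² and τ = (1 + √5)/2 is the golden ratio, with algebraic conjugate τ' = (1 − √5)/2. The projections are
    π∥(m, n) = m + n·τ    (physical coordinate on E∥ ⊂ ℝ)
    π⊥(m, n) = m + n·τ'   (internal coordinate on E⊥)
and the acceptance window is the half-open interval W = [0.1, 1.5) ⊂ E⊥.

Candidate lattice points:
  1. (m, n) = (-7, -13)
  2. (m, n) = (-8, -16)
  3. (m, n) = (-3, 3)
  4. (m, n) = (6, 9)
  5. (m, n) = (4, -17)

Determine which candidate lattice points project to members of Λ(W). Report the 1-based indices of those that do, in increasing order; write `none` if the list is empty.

1, 4

Numerically τ ≈ 1.61803 and τ' = −1/τ ≈ -0.61803.
candidate 1: (m,n)=(-7,-13) → π∥ = -7-13·τ ≈ -28.03444, π⊥ = -7-13·τ' ≈ 1.03444 ∈ [0.1, 1.5) ⇒ IN Λ
candidate 2: (m,n)=(-8,-16) → π∥ = -8-16·τ ≈ -33.88854, π⊥ = -8-16·τ' ≈ 1.88854 ∉ [0.1, 1.5) ⇒ out
candidate 3: (m,n)=(-3,3) → π∥ = -3+3·τ ≈ 1.85410, π⊥ = -3+3·τ' ≈ -4.85410 ∉ [0.1, 1.5) ⇒ out
candidate 4: (m,n)=(6,9) → π∥ = 6+9·τ ≈ 20.56231, π⊥ = 6+9·τ' ≈ 0.43769 ∈ [0.1, 1.5) ⇒ IN Λ
candidate 5: (m,n)=(4,-17) → π∥ = 4-17·τ ≈ -23.50658, π⊥ = 4-17·τ' ≈ 14.50658 ∉ [0.1, 1.5) ⇒ out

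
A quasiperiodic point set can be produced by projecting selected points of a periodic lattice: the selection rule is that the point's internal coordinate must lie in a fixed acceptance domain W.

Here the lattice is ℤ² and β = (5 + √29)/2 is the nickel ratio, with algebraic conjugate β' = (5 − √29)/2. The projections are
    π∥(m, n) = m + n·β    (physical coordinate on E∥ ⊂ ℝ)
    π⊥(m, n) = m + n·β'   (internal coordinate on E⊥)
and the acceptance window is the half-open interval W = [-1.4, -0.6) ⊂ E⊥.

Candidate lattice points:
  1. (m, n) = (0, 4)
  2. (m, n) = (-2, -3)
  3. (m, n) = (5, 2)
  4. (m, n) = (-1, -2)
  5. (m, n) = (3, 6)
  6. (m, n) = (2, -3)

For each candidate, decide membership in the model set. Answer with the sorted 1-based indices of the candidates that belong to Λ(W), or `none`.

Numerically β ≈ 5.192582 and β' = −1/β ≈ -0.192582.
#1 (0,4): internal coord 0 + (4)·β' = -0.770330; -0.770330 ∈ [-1.4, -0.6) → IN Λ
#2 (-2,-3): internal coord -2 + (-3)·β' = -1.422253; -1.422253 ∉ [-1.4, -0.6) → out
#3 (5,2): internal coord 5 + (2)·β' = +4.614835; +4.614835 ∉ [-1.4, -0.6) → out
#4 (-1,-2): internal coord -1 + (-2)·β' = -0.614835; -0.614835 ∈ [-1.4, -0.6) → IN Λ
#5 (3,6): internal coord 3 + (6)·β' = +1.844506; +1.844506 ∉ [-1.4, -0.6) → out
#6 (2,-3): internal coord 2 + (-3)·β' = +2.577747; +2.577747 ∉ [-1.4, -0.6) → out

1, 4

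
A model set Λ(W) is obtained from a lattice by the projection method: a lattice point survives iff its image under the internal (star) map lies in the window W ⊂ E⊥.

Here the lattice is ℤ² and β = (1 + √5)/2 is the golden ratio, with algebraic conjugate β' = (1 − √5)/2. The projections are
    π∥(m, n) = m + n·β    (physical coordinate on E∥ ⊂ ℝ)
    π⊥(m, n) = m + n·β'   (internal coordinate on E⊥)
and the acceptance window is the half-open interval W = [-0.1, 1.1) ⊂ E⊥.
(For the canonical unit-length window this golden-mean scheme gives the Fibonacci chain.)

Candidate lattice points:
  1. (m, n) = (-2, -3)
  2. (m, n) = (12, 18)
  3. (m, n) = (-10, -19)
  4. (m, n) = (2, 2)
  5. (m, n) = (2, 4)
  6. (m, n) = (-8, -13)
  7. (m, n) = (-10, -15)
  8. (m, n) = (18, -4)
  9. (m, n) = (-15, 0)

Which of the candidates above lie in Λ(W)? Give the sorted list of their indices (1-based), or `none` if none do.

2, 4, 6

β' = (1−√5)/2 ≈ -0.618034.
candidate 1: (m,n)=(-2,-3) → π∥ = -2-3·β ≈ -6.854102, π⊥ = -2-3·β' ≈ -0.145898 ∉ [-0.1, 1.1) ⇒ out
candidate 2: (m,n)=(12,18) → π∥ = 12+18·β ≈ 41.124612, π⊥ = 12+18·β' ≈ 0.875388 ∈ [-0.1, 1.1) ⇒ IN Λ
candidate 3: (m,n)=(-10,-19) → π∥ = -10-19·β ≈ -40.742646, π⊥ = -10-19·β' ≈ 1.742646 ∉ [-0.1, 1.1) ⇒ out
candidate 4: (m,n)=(2,2) → π∥ = 2+2·β ≈ 5.236068, π⊥ = 2+2·β' ≈ 0.763932 ∈ [-0.1, 1.1) ⇒ IN Λ
candidate 5: (m,n)=(2,4) → π∥ = 2+4·β ≈ 8.472136, π⊥ = 2+4·β' ≈ -0.472136 ∉ [-0.1, 1.1) ⇒ out
candidate 6: (m,n)=(-8,-13) → π∥ = -8-13·β ≈ -29.034442, π⊥ = -8-13·β' ≈ 0.034442 ∈ [-0.1, 1.1) ⇒ IN Λ
candidate 7: (m,n)=(-10,-15) → π∥ = -10-15·β ≈ -34.270510, π⊥ = -10-15·β' ≈ -0.729490 ∉ [-0.1, 1.1) ⇒ out
candidate 8: (m,n)=(18,-4) → π∥ = 18-4·β ≈ 11.527864, π⊥ = 18-4·β' ≈ 20.472136 ∉ [-0.1, 1.1) ⇒ out
candidate 9: (m,n)=(-15,0) → π∥ = -15+0·β ≈ -15.000000, π⊥ = -15+0·β' ≈ -15.000000 ∉ [-0.1, 1.1) ⇒ out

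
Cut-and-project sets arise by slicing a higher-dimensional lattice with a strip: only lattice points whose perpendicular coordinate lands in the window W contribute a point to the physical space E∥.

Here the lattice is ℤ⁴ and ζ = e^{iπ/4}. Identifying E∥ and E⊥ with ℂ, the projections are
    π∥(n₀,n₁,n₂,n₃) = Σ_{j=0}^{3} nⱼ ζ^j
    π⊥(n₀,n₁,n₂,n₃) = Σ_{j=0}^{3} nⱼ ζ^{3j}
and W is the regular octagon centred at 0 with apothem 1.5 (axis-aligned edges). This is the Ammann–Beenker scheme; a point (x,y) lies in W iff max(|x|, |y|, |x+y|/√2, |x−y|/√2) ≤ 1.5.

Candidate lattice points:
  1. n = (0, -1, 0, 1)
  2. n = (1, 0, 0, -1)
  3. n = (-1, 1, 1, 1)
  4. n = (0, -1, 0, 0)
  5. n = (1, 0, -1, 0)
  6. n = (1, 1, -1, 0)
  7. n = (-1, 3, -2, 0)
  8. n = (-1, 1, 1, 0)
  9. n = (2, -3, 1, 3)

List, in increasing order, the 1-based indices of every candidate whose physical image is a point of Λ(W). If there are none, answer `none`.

1, 2, 3, 4, 5

π⊥(n) = n₀ + n₁ζ³ + n₂ζ⁶ + n₃ζ⁹ where ζ = e^{iπ/4}.
#1 (0, -1, 0, 1): internal (1.414214, 0.000000); octagon support 1.414214 vs apothem 1.5 → ∈ W
#2 (1, 0, 0, -1): internal (0.292893, -0.707107); octagon support 0.707107 vs apothem 1.5 → ∈ W
#3 (-1, 1, 1, 1): internal (-1.000000, 0.414214); octagon support 1.000000 vs apothem 1.5 → ∈ W
#4 (0, -1, 0, 0): internal (0.707107, -0.707107); octagon support 1.000000 vs apothem 1.5 → ∈ W
#5 (1, 0, -1, 0): internal (1.000000, 1.000000); octagon support 1.414214 vs apothem 1.5 → ∈ W
#6 (1, 1, -1, 0): internal (0.292893, 1.707107); octagon support 1.707107 vs apothem 1.5 → ∉ W
#7 (-1, 3, -2, 0): internal (-3.121320, 4.121320); octagon support 5.121320 vs apothem 1.5 → ∉ W
#8 (-1, 1, 1, 0): internal (-1.707107, -0.292893); octagon support 1.707107 vs apothem 1.5 → ∉ W
#9 (2, -3, 1, 3): internal (6.242641, -1.000000); octagon support 6.242641 vs apothem 1.5 → ∉ W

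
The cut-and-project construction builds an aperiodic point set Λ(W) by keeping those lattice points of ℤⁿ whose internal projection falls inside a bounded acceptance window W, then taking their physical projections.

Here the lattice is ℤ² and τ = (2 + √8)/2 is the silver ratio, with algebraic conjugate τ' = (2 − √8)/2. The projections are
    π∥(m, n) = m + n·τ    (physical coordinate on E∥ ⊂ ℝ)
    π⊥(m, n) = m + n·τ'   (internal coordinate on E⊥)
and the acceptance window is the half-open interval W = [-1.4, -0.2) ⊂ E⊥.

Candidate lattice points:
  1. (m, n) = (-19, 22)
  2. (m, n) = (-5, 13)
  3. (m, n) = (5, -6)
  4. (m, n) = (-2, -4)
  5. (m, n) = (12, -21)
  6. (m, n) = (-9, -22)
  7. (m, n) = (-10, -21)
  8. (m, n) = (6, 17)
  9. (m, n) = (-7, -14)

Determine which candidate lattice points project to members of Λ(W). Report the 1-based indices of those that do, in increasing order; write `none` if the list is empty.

τ' = (2−√8)/2 ≈ -0.414214.
#1 (-19,22): internal coord -19 + (22)·τ' = -28.112698; -28.112698 ∉ [-1.4, -0.2) → out
#2 (-5,13): internal coord -5 + (13)·τ' = -10.384776; -10.384776 ∉ [-1.4, -0.2) → out
#3 (5,-6): internal coord 5 + (-6)·τ' = +7.485281; +7.485281 ∉ [-1.4, -0.2) → out
#4 (-2,-4): internal coord -2 + (-4)·τ' = -0.343146; -0.343146 ∈ [-1.4, -0.2) → IN Λ
#5 (12,-21): internal coord 12 + (-21)·τ' = +20.698485; +20.698485 ∉ [-1.4, -0.2) → out
#6 (-9,-22): internal coord -9 + (-22)·τ' = +0.112698; +0.112698 ∉ [-1.4, -0.2) → out
#7 (-10,-21): internal coord -10 + (-21)·τ' = -1.301515; -1.301515 ∈ [-1.4, -0.2) → IN Λ
#8 (6,17): internal coord 6 + (17)·τ' = -1.041631; -1.041631 ∈ [-1.4, -0.2) → IN Λ
#9 (-7,-14): internal coord -7 + (-14)·τ' = -1.201010; -1.201010 ∈ [-1.4, -0.2) → IN Λ

4, 7, 8, 9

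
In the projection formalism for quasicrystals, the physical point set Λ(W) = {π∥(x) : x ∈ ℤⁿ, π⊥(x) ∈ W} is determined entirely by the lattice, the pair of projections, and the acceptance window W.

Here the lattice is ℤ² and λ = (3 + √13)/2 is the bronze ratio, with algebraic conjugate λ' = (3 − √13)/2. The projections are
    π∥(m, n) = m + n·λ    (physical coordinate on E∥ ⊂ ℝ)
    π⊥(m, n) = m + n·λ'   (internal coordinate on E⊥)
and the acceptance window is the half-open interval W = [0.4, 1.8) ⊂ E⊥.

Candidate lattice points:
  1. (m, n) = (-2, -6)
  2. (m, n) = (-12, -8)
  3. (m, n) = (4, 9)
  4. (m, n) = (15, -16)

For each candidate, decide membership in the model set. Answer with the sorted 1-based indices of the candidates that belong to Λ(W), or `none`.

Compute λ' = (3−√13)/2 = -0.3028, so π⊥(m,n) = m -0.3028·n.
[1] lift (-2,-6): star map gives -0.1833; window check 0.4 ≤ -0.1833 < 1.8 is false → out
[2] lift (-12,-8): star map gives -9.5778; window check 0.4 ≤ -9.5778 < 1.8 is false → out
[3] lift (4,9): star map gives 1.2750; window check 0.4 ≤ 1.2750 < 1.8 is true → IN Λ
[4] lift (15,-16): star map gives 19.8444; window check 0.4 ≤ 19.8444 < 1.8 is false → out

3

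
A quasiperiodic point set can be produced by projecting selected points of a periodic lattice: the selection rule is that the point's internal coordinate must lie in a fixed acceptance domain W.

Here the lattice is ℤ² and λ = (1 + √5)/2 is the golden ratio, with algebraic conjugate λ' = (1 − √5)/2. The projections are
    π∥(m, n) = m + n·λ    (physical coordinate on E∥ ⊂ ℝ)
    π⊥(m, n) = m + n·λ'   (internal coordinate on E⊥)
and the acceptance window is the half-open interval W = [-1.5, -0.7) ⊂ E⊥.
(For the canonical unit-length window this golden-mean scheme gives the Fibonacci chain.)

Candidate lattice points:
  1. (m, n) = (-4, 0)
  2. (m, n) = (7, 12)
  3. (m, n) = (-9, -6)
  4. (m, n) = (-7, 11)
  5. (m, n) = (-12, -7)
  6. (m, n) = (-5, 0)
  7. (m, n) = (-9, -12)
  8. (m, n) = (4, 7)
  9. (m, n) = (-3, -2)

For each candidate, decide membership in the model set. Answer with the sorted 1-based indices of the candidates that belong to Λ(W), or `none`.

none

Numerically λ ≈ 1.61803 and λ' = −1/λ ≈ -0.61803.
#1 (-4,0): internal coord -4 + (0)·λ' = -4.00000; -4.00000 ∉ [-1.5, -0.7) → out
#2 (7,12): internal coord 7 + (12)·λ' = -0.41641; -0.41641 ∉ [-1.5, -0.7) → out
#3 (-9,-6): internal coord -9 + (-6)·λ' = -5.29180; -5.29180 ∉ [-1.5, -0.7) → out
#4 (-7,11): internal coord -7 + (11)·λ' = -13.79837; -13.79837 ∉ [-1.5, -0.7) → out
#5 (-12,-7): internal coord -12 + (-7)·λ' = -7.67376; -7.67376 ∉ [-1.5, -0.7) → out
#6 (-5,0): internal coord -5 + (0)·λ' = -5.00000; -5.00000 ∉ [-1.5, -0.7) → out
#7 (-9,-12): internal coord -9 + (-12)·λ' = -1.58359; -1.58359 ∉ [-1.5, -0.7) → out
#8 (4,7): internal coord 4 + (7)·λ' = -0.32624; -0.32624 ∉ [-1.5, -0.7) → out
#9 (-3,-2): internal coord -3 + (-2)·λ' = -1.76393; -1.76393 ∉ [-1.5, -0.7) → out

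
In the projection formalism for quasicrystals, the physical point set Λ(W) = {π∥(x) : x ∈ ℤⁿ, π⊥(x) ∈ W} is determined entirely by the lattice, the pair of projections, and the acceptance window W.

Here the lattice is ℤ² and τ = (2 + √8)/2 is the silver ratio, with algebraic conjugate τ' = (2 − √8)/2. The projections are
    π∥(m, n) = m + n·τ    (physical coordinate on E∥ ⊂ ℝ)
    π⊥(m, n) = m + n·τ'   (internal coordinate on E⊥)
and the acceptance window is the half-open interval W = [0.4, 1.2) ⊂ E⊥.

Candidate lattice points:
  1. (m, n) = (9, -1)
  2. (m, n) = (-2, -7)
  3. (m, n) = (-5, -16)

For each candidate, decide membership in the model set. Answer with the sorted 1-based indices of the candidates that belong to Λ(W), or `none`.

2

Numerically τ ≈ 2.414214 and τ' = −1/τ ≈ -0.414214.
[1] lift (9,-1): star map gives 9.414214; window check 0.4 ≤ 9.414214 < 1.2 is false → out
[2] lift (-2,-7): star map gives 0.899495; window check 0.4 ≤ 0.899495 < 1.2 is true → IN Λ
[3] lift (-5,-16): star map gives 1.627417; window check 0.4 ≤ 1.627417 < 1.2 is false → out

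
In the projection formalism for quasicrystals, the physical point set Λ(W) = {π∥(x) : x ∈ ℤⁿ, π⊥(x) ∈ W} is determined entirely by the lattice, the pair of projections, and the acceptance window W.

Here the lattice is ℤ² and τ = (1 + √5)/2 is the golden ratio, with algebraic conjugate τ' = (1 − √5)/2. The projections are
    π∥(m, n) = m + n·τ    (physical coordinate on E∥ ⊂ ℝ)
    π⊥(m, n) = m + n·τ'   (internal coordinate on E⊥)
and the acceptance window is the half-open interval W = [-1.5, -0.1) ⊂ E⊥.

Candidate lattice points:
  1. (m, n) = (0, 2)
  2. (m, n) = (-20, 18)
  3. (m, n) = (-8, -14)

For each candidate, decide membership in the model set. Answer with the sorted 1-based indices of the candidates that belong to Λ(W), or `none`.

Numerically τ ≈ 1.6180 and τ' = −1/τ ≈ -0.6180.
#1 (0,2): internal coord 0 + (2)·τ' = -1.2361; -1.2361 ∈ [-1.5, -0.1) → IN Λ
#2 (-20,18): internal coord -20 + (18)·τ' = -31.1246; -31.1246 ∉ [-1.5, -0.1) → out
#3 (-8,-14): internal coord -8 + (-14)·τ' = +0.6525; +0.6525 ∉ [-1.5, -0.1) → out

1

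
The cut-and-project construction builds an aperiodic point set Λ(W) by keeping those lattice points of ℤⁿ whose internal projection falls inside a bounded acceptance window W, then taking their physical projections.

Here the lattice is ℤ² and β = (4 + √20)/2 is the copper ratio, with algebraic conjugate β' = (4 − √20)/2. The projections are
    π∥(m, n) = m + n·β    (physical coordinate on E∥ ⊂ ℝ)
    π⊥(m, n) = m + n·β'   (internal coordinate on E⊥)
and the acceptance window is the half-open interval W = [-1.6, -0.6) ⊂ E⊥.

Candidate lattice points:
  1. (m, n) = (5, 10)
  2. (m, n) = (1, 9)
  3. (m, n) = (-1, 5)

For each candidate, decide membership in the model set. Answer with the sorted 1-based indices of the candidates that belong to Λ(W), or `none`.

2

Compute β' = (4−√20)/2 = -0.236068, so π⊥(m,n) = m -0.236068·n.
[1] lift (5,10): star map gives 2.639320; window check -1.6 ≤ 2.639320 < -0.6 is false → out
[2] lift (1,9): star map gives -1.124612; window check -1.6 ≤ -1.124612 < -0.6 is true → IN Λ
[3] lift (-1,5): star map gives -2.180340; window check -1.6 ≤ -2.180340 < -0.6 is false → out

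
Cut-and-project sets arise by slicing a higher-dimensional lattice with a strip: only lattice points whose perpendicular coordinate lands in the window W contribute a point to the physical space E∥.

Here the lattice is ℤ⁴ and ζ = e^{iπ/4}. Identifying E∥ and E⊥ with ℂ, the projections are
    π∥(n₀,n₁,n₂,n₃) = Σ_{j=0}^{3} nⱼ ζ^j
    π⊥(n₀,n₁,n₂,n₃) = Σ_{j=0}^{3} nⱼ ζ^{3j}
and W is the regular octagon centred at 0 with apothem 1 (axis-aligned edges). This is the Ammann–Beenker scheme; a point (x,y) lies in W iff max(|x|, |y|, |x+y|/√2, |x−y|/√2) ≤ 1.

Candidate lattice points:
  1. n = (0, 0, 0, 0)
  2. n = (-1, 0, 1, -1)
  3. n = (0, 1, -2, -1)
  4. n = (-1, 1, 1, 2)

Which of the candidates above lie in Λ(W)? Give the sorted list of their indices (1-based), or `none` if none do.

π⊥(n) = n₀ + n₁ζ³ + n₂ζ⁶ + n₃ζ⁹ where ζ = e^{iπ/4}.
#1 (0, 0, 0, 0): internal (0.00000, 0.00000); octagon support 0.00000 vs apothem 1 → ∈ W
#2 (-1, 0, 1, -1): internal (-1.70711, -1.70711); octagon support 2.41421 vs apothem 1 → ∉ W
#3 (0, 1, -2, -1): internal (-1.41421, 2.00000); octagon support 2.41421 vs apothem 1 → ∉ W
#4 (-1, 1, 1, 2): internal (-0.29289, 1.12132); octagon support 1.12132 vs apothem 1 → ∉ W

1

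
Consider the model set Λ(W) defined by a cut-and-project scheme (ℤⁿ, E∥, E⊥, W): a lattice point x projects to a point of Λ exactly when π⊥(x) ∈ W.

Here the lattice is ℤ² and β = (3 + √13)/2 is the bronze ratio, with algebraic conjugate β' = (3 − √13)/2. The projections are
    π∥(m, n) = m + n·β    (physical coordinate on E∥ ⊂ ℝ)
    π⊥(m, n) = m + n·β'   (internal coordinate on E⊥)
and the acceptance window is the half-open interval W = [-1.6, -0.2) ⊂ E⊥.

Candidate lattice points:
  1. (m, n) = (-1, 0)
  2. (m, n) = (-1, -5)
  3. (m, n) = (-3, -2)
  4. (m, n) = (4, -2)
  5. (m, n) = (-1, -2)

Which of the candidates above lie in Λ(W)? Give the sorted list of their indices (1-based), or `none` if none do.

1, 5

β' = (3−√13)/2 ≈ -0.3028.
candidate 1: (m,n)=(-1,0) → π∥ = -1+0·β ≈ -1.0000, π⊥ = -1+0·β' ≈ -1.0000 ∈ [-1.6, -0.2) ⇒ IN Λ
candidate 2: (m,n)=(-1,-5) → π∥ = -1-5·β ≈ -17.5139, π⊥ = -1-5·β' ≈ 0.5139 ∉ [-1.6, -0.2) ⇒ out
candidate 3: (m,n)=(-3,-2) → π∥ = -3-2·β ≈ -9.6056, π⊥ = -3-2·β' ≈ -2.3944 ∉ [-1.6, -0.2) ⇒ out
candidate 4: (m,n)=(4,-2) → π∥ = 4-2·β ≈ -2.6056, π⊥ = 4-2·β' ≈ 4.6056 ∉ [-1.6, -0.2) ⇒ out
candidate 5: (m,n)=(-1,-2) → π∥ = -1-2·β ≈ -7.6056, π⊥ = -1-2·β' ≈ -0.3944 ∈ [-1.6, -0.2) ⇒ IN Λ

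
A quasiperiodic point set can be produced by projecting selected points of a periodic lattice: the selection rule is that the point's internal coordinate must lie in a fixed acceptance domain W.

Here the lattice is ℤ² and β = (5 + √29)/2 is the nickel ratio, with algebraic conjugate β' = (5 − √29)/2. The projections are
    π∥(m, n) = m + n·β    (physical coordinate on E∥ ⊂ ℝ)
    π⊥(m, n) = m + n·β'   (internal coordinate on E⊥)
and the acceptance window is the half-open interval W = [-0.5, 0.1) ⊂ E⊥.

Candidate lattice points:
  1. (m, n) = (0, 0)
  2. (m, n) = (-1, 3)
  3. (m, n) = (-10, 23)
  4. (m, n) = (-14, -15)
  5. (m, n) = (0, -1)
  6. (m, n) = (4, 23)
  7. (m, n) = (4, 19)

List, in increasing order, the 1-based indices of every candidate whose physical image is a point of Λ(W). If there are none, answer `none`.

Compute β' = (5−√29)/2 = -0.192582, so π⊥(m,n) = m -0.192582·n.
[1] lift (0,0): star map gives 0.000000; window check -0.5 ≤ 0.000000 < 0.1 is true → IN Λ
[2] lift (-1,3): star map gives -1.577747; window check -0.5 ≤ -1.577747 < 0.1 is false → out
[3] lift (-10,23): star map gives -14.429395; window check -0.5 ≤ -14.429395 < 0.1 is false → out
[4] lift (-14,-15): star map gives -11.111264; window check -0.5 ≤ -11.111264 < 0.1 is false → out
[5] lift (0,-1): star map gives 0.192582; window check -0.5 ≤ 0.192582 < 0.1 is false → out
[6] lift (4,23): star map gives -0.429395; window check -0.5 ≤ -0.429395 < 0.1 is true → IN Λ
[7] lift (4,19): star map gives 0.340934; window check -0.5 ≤ 0.340934 < 0.1 is false → out

1, 6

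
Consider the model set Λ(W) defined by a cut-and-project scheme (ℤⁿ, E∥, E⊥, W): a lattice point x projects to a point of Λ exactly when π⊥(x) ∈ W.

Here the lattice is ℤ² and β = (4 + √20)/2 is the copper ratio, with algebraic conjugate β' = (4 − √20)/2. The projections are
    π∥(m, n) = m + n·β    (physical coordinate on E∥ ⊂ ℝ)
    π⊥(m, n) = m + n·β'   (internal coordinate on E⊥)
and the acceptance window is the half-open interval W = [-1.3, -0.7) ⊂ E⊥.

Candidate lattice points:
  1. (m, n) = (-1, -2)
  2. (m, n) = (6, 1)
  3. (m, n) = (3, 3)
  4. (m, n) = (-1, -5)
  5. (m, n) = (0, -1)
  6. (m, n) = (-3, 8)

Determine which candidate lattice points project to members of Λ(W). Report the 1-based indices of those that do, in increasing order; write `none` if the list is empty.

Numerically β ≈ 4.236068 and β' = −1/β ≈ -0.236068.
candidate 1: (m,n)=(-1,-2) → π∥ = -1-2·β ≈ -9.472136, π⊥ = -1-2·β' ≈ -0.527864 ∉ [-1.3, -0.7) ⇒ out
candidate 2: (m,n)=(6,1) → π∥ = 6+1·β ≈ 10.236068, π⊥ = 6+1·β' ≈ 5.763932 ∉ [-1.3, -0.7) ⇒ out
candidate 3: (m,n)=(3,3) → π∥ = 3+3·β ≈ 15.708204, π⊥ = 3+3·β' ≈ 2.291796 ∉ [-1.3, -0.7) ⇒ out
candidate 4: (m,n)=(-1,-5) → π∥ = -1-5·β ≈ -22.180340, π⊥ = -1-5·β' ≈ 0.180340 ∉ [-1.3, -0.7) ⇒ out
candidate 5: (m,n)=(0,-1) → π∥ = 0-1·β ≈ -4.236068, π⊥ = 0-1·β' ≈ 0.236068 ∉ [-1.3, -0.7) ⇒ out
candidate 6: (m,n)=(-3,8) → π∥ = -3+8·β ≈ 30.888544, π⊥ = -3+8·β' ≈ -4.888544 ∉ [-1.3, -0.7) ⇒ out

none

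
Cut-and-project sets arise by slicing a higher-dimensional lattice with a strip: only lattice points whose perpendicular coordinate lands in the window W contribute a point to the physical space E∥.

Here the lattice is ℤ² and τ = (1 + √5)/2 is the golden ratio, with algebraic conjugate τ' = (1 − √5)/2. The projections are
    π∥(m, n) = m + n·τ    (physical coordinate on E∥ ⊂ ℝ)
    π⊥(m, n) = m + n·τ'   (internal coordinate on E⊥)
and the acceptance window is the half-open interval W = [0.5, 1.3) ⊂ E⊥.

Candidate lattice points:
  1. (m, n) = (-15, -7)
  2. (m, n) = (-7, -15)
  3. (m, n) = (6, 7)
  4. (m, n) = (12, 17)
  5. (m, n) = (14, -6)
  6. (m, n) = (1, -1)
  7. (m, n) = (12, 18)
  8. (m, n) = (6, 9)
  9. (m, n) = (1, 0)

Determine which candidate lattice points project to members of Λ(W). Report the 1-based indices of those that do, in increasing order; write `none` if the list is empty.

7, 9

Numerically τ ≈ 1.61803 and τ' = −1/τ ≈ -0.61803.
[1] lift (-15,-7): star map gives -10.67376; window check 0.5 ≤ -10.67376 < 1.3 is false → out
[2] lift (-7,-15): star map gives 2.27051; window check 0.5 ≤ 2.27051 < 1.3 is false → out
[3] lift (6,7): star map gives 1.67376; window check 0.5 ≤ 1.67376 < 1.3 is false → out
[4] lift (12,17): star map gives 1.49342; window check 0.5 ≤ 1.49342 < 1.3 is false → out
[5] lift (14,-6): star map gives 17.70820; window check 0.5 ≤ 17.70820 < 1.3 is false → out
[6] lift (1,-1): star map gives 1.61803; window check 0.5 ≤ 1.61803 < 1.3 is false → out
[7] lift (12,18): star map gives 0.87539; window check 0.5 ≤ 0.87539 < 1.3 is true → IN Λ
[8] lift (6,9): star map gives 0.43769; window check 0.5 ≤ 0.43769 < 1.3 is false → out
[9] lift (1,0): star map gives 1.00000; window check 0.5 ≤ 1.00000 < 1.3 is true → IN Λ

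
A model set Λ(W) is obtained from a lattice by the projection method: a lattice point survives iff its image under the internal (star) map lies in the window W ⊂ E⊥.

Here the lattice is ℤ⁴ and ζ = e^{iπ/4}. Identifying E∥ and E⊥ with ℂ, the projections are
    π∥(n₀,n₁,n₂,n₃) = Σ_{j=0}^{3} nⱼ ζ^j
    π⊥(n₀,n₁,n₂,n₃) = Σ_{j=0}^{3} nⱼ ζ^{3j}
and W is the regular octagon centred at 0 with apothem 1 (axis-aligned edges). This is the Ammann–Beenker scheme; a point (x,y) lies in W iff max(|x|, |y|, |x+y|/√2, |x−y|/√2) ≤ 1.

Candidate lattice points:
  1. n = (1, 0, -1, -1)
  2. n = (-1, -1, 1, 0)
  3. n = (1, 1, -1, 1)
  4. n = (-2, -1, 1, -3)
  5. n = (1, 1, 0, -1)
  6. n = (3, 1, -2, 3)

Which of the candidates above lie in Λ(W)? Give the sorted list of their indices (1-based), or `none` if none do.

1, 5

Internal map: ζ^{3j} for j=0..3 gives (1,0), (−√2/2,√2/2), (0,−1), (√2/2,√2/2).
candidate 1: n = (1, 0, -1, -1) → π⊥ ≈ (+0.29289, +0.29289); max(|x|,|y|,|x±y|/√2) = 0.41421 ≤ 1 ⇒ ∈ W
candidate 2: n = (-1, -1, 1, 0) → π⊥ ≈ (-0.29289, -1.70711); max(|x|,|y|,|x±y|/√2) = 1.70711 > 1 ⇒ ∉ W
candidate 3: n = (1, 1, -1, 1) → π⊥ ≈ (+1.00000, +2.41421); max(|x|,|y|,|x±y|/√2) = 2.41421 > 1 ⇒ ∉ W
candidate 4: n = (-2, -1, 1, -3) → π⊥ ≈ (-3.41421, -3.82843); max(|x|,|y|,|x±y|/√2) = 5.12132 > 1 ⇒ ∉ W
candidate 5: n = (1, 1, 0, -1) → π⊥ ≈ (-0.41421, +0.00000); max(|x|,|y|,|x±y|/√2) = 0.41421 ≤ 1 ⇒ ∈ W
candidate 6: n = (3, 1, -2, 3) → π⊥ ≈ (+4.41421, +4.82843); max(|x|,|y|,|x±y|/√2) = 6.53553 > 1 ⇒ ∉ W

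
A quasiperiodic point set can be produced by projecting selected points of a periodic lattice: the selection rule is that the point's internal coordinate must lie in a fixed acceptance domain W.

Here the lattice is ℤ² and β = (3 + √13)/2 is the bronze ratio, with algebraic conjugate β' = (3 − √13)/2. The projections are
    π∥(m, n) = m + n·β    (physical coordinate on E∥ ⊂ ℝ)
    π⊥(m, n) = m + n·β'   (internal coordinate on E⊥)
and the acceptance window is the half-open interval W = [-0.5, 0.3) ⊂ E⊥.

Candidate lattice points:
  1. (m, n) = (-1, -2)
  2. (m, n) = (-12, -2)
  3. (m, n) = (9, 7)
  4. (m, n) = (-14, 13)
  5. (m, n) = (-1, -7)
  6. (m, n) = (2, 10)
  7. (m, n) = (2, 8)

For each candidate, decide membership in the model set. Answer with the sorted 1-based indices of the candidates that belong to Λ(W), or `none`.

1, 7

Numerically β ≈ 3.302776 and β' = −1/β ≈ -0.302776.
[1] lift (-1,-2): star map gives -0.394449; window check -0.5 ≤ -0.394449 < 0.3 is true → IN Λ
[2] lift (-12,-2): star map gives -11.394449; window check -0.5 ≤ -11.394449 < 0.3 is false → out
[3] lift (9,7): star map gives 6.880571; window check -0.5 ≤ 6.880571 < 0.3 is false → out
[4] lift (-14,13): star map gives -17.936083; window check -0.5 ≤ -17.936083 < 0.3 is false → out
[5] lift (-1,-7): star map gives 1.119429; window check -0.5 ≤ 1.119429 < 0.3 is false → out
[6] lift (2,10): star map gives -1.027756; window check -0.5 ≤ -1.027756 < 0.3 is false → out
[7] lift (2,8): star map gives -0.422205; window check -0.5 ≤ -0.422205 < 0.3 is true → IN Λ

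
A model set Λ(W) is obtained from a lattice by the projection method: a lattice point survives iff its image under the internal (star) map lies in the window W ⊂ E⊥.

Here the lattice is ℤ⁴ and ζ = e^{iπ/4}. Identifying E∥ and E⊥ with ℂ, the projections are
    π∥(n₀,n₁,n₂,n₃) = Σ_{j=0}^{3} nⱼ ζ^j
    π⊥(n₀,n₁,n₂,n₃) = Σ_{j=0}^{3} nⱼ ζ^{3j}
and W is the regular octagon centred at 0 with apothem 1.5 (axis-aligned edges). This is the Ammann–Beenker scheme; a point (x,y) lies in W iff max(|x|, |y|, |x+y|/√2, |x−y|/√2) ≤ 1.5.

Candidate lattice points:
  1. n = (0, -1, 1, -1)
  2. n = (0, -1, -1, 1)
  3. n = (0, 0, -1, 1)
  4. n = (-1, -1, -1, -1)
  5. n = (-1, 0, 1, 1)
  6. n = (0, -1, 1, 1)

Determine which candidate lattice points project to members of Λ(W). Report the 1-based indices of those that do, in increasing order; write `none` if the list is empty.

π⊥(n) = n₀ + n₁ζ³ + n₂ζ⁶ + n₃ζ⁹ where ζ = e^{iπ/4}.
candidate 1: n = (0, -1, 1, -1) → π⊥ ≈ (+0.0000, -2.4142); max(|x|,|y|,|x±y|/√2) = 2.4142 > 1.5 ⇒ ∉ W
candidate 2: n = (0, -1, -1, 1) → π⊥ ≈ (+1.4142, +1.0000); max(|x|,|y|,|x±y|/√2) = 1.7071 > 1.5 ⇒ ∉ W
candidate 3: n = (0, 0, -1, 1) → π⊥ ≈ (+0.7071, +1.7071); max(|x|,|y|,|x±y|/√2) = 1.7071 > 1.5 ⇒ ∉ W
candidate 4: n = (-1, -1, -1, -1) → π⊥ ≈ (-1.0000, -0.4142); max(|x|,|y|,|x±y|/√2) = 1.0000 ≤ 1.5 ⇒ ∈ W
candidate 5: n = (-1, 0, 1, 1) → π⊥ ≈ (-0.2929, -0.2929); max(|x|,|y|,|x±y|/√2) = 0.4142 ≤ 1.5 ⇒ ∈ W
candidate 6: n = (0, -1, 1, 1) → π⊥ ≈ (+1.4142, -1.0000); max(|x|,|y|,|x±y|/√2) = 1.7071 > 1.5 ⇒ ∉ W

4, 5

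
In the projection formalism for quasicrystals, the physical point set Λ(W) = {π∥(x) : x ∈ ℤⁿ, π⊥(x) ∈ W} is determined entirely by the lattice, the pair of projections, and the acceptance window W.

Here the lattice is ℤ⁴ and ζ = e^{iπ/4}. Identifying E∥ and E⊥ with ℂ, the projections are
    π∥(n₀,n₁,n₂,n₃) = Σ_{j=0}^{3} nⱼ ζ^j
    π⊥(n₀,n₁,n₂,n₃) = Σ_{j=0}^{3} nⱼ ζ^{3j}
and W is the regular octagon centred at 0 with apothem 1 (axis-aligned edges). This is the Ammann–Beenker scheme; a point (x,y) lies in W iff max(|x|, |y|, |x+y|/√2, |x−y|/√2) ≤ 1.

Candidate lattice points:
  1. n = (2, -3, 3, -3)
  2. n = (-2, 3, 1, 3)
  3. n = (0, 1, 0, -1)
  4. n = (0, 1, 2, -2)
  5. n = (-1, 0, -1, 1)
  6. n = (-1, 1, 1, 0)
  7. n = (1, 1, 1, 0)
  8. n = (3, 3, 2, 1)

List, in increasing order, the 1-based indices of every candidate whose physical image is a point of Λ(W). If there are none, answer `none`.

7

Internal map: ζ^{3j} for j=0..3 gives (1,0), (−√2/2,√2/2), (0,−1), (√2/2,√2/2).
candidate 1: n = (2, -3, 3, -3) → π⊥ ≈ (+2.00000, -7.24264); max(|x|,|y|,|x±y|/√2) = 7.24264 > 1 ⇒ ∉ W
candidate 2: n = (-2, 3, 1, 3) → π⊥ ≈ (-2.00000, +3.24264); max(|x|,|y|,|x±y|/√2) = 3.70711 > 1 ⇒ ∉ W
candidate 3: n = (0, 1, 0, -1) → π⊥ ≈ (-1.41421, +0.00000); max(|x|,|y|,|x±y|/√2) = 1.41421 > 1 ⇒ ∉ W
candidate 4: n = (0, 1, 2, -2) → π⊥ ≈ (-2.12132, -2.70711); max(|x|,|y|,|x±y|/√2) = 3.41421 > 1 ⇒ ∉ W
candidate 5: n = (-1, 0, -1, 1) → π⊥ ≈ (-0.29289, +1.70711); max(|x|,|y|,|x±y|/√2) = 1.70711 > 1 ⇒ ∉ W
candidate 6: n = (-1, 1, 1, 0) → π⊥ ≈ (-1.70711, -0.29289); max(|x|,|y|,|x±y|/√2) = 1.70711 > 1 ⇒ ∉ W
candidate 7: n = (1, 1, 1, 0) → π⊥ ≈ (+0.29289, -0.29289); max(|x|,|y|,|x±y|/√2) = 0.41421 ≤ 1 ⇒ ∈ W
candidate 8: n = (3, 3, 2, 1) → π⊥ ≈ (+1.58579, +0.82843); max(|x|,|y|,|x±y|/√2) = 1.70711 > 1 ⇒ ∉ W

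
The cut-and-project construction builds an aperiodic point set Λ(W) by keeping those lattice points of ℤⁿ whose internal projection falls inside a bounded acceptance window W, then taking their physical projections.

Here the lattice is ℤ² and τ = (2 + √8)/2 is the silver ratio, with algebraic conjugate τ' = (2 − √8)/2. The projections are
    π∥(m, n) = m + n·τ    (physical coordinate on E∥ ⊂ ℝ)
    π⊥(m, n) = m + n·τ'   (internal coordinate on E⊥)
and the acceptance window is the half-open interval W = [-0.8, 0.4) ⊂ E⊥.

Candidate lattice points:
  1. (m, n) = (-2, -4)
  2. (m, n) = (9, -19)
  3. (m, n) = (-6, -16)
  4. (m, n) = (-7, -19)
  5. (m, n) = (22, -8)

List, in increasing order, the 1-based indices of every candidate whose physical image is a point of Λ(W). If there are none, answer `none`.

Numerically τ ≈ 2.41421 and τ' = −1/τ ≈ -0.41421.
#1 (-2,-4): internal coord -2 + (-4)·τ' = -0.34315; -0.34315 ∈ [-0.8, 0.4) → IN Λ
#2 (9,-19): internal coord 9 + (-19)·τ' = +16.87006; +16.87006 ∉ [-0.8, 0.4) → out
#3 (-6,-16): internal coord -6 + (-16)·τ' = +0.62742; +0.62742 ∉ [-0.8, 0.4) → out
#4 (-7,-19): internal coord -7 + (-19)·τ' = +0.87006; +0.87006 ∉ [-0.8, 0.4) → out
#5 (22,-8): internal coord 22 + (-8)·τ' = +25.31371; +25.31371 ∉ [-0.8, 0.4) → out

1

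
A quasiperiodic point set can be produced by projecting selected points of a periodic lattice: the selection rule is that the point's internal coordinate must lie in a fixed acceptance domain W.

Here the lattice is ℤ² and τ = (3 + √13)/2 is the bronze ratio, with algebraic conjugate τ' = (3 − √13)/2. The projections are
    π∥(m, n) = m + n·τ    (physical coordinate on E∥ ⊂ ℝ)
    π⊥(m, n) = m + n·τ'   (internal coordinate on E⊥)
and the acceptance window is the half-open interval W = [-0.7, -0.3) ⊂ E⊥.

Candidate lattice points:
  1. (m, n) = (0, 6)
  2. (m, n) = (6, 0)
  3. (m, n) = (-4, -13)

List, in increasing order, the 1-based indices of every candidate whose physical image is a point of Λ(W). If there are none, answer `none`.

Compute τ' = (3−√13)/2 = -0.3028, so π⊥(m,n) = m -0.3028·n.
candidate 1: (m,n)=(0,6) → π∥ = 0+6·τ ≈ 19.8167, π⊥ = 0+6·τ' ≈ -1.8167 ∉ [-0.7, -0.3) ⇒ out
candidate 2: (m,n)=(6,0) → π∥ = 6+0·τ ≈ 6.0000, π⊥ = 6+0·τ' ≈ 6.0000 ∉ [-0.7, -0.3) ⇒ out
candidate 3: (m,n)=(-4,-13) → π∥ = -4-13·τ ≈ -46.9361, π⊥ = -4-13·τ' ≈ -0.0639 ∉ [-0.7, -0.3) ⇒ out

none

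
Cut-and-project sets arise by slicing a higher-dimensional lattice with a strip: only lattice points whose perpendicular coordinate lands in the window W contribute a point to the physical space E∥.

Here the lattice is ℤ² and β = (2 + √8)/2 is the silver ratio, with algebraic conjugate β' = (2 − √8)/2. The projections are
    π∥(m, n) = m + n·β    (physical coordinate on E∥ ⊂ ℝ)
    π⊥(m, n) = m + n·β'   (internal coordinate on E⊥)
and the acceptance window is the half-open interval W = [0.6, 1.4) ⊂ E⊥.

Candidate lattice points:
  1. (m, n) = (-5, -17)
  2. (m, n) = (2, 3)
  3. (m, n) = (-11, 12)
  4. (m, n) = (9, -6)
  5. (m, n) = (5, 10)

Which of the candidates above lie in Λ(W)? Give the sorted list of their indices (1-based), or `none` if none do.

β' = (2−√8)/2 ≈ -0.414214.
[1] lift (-5,-17): star map gives 2.041631; window check 0.6 ≤ 2.041631 < 1.4 is false → out
[2] lift (2,3): star map gives 0.757359; window check 0.6 ≤ 0.757359 < 1.4 is true → IN Λ
[3] lift (-11,12): star map gives -15.970563; window check 0.6 ≤ -15.970563 < 1.4 is false → out
[4] lift (9,-6): star map gives 11.485281; window check 0.6 ≤ 11.485281 < 1.4 is false → out
[5] lift (5,10): star map gives 0.857864; window check 0.6 ≤ 0.857864 < 1.4 is true → IN Λ

2, 5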